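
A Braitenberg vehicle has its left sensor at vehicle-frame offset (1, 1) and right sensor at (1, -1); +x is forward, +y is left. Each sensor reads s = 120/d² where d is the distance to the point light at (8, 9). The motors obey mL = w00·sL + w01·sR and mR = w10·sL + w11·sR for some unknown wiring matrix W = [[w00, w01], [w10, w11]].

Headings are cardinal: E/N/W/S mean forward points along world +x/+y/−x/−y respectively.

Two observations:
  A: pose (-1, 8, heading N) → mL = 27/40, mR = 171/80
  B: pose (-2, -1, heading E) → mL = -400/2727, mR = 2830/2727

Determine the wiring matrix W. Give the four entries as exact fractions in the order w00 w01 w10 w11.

-1 1 1 1/2

obs A: pose=(-1,8,N) → sL=6/5, sR=15/8, mL=27/40, mR=171/80
obs B: pose=(-2,-1,E) → sL=20/27, sR=60/101, mL=-400/2727, mR=2830/2727
sensor matrix S = [[6/5, 15/8], [20/27, 60/101]]; det S = -1229/1818
solve [mL_A; mL_B] = S·[w00; w01] and [mR_A; mR_B] = S·[w10; w11]:
  w00 = -1, w01 = 1, w10 = 1, w11 = 1/2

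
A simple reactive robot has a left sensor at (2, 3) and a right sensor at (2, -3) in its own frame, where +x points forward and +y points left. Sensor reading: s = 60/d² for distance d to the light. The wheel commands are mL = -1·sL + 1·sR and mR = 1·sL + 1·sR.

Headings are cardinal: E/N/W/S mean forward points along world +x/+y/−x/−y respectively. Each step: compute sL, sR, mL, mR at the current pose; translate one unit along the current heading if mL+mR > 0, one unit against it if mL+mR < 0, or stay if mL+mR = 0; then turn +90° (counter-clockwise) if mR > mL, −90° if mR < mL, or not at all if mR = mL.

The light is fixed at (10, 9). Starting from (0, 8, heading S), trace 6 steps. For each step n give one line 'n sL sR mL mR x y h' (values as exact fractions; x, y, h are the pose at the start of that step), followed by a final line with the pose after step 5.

n=0: pose=(0,8,S); sL=30/29, sR=30/89; mL=-1800/2581, mR=3540/2581; mL+mR=60/89 → advance +1; mR−mL=60/29 → turn +1·90°
n=1: pose=(0,7,E); sL=12/13, sR=60/89; mL=-288/1157, mR=1848/1157; mL+mR=120/89 → advance +1; mR−mL=24/13 → turn +1·90°
n=2: pose=(1,7,N); sL=5/12, sR=5/3; mL=5/4, mR=25/12; mL+mR=10/3 → advance +1; mR−mL=5/6 → turn +1·90°
n=3: pose=(1,8,W); sL=60/137, sR=12/25; mL=144/3425, mR=3144/3425; mL+mR=24/25 → advance +1; mR−mL=120/137 → turn +1·90°
n=4: pose=(0,8,S); sL=30/29, sR=30/89; mL=-1800/2581, mR=3540/2581; mL+mR=60/89 → advance +1; mR−mL=60/29 → turn +1·90°
n=5: pose=(0,7,E); sL=12/13, sR=60/89; mL=-288/1157, mR=1848/1157; mL+mR=120/89 → advance +1; mR−mL=24/13 → turn +1·90°

0 30/29 30/89 -1800/2581 3540/2581 0 8 S
1 12/13 60/89 -288/1157 1848/1157 0 7 E
2 5/12 5/3 5/4 25/12 1 7 N
3 60/137 12/25 144/3425 3144/3425 1 8 W
4 30/29 30/89 -1800/2581 3540/2581 0 8 S
5 12/13 60/89 -288/1157 1848/1157 0 7 E
final 1 7 N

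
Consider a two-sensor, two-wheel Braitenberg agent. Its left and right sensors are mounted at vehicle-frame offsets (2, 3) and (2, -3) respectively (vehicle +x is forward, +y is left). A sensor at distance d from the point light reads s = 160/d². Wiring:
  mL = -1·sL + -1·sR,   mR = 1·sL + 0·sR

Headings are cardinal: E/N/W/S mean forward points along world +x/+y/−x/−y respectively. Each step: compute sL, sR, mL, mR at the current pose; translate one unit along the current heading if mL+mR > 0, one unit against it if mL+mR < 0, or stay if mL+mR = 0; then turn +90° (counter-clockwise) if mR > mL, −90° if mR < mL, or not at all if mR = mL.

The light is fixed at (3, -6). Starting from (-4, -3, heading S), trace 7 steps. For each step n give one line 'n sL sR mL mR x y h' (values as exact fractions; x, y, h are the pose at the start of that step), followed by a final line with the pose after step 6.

0 160/17 160/101 -18880/1717 160/17 -4 -3 S
1 80/37 80/13 -4000/481 80/37 -4 -2 E
2 160/157 160/61 -34880/9577 160/157 -5 -2 N
3 8/5 20/17 -236/85 8/5 -5 -3 W
4 160/17 160/101 -18880/1717 160/17 -4 -3 S
5 80/37 80/13 -4000/481 80/37 -4 -2 E
6 160/157 160/61 -34880/9577 160/157 -5 -2 N
final -5 -3 W

n=0: pose=(-4,-3,S); sL=160/17, sR=160/101; mL=-18880/1717, mR=160/17; mL+mR=-160/101 → advance -1; mR−mL=35040/1717 → turn +1·90°
n=1: pose=(-4,-2,E); sL=80/37, sR=80/13; mL=-4000/481, mR=80/37; mL+mR=-80/13 → advance -1; mR−mL=5040/481 → turn +1·90°
n=2: pose=(-5,-2,N); sL=160/157, sR=160/61; mL=-34880/9577, mR=160/157; mL+mR=-160/61 → advance -1; mR−mL=44640/9577 → turn +1·90°
n=3: pose=(-5,-3,W); sL=8/5, sR=20/17; mL=-236/85, mR=8/5; mL+mR=-20/17 → advance -1; mR−mL=372/85 → turn +1·90°
n=4: pose=(-4,-3,S); sL=160/17, sR=160/101; mL=-18880/1717, mR=160/17; mL+mR=-160/101 → advance -1; mR−mL=35040/1717 → turn +1·90°
n=5: pose=(-4,-2,E); sL=80/37, sR=80/13; mL=-4000/481, mR=80/37; mL+mR=-80/13 → advance -1; mR−mL=5040/481 → turn +1·90°
n=6: pose=(-5,-2,N); sL=160/157, sR=160/61; mL=-34880/9577, mR=160/157; mL+mR=-160/61 → advance -1; mR−mL=44640/9577 → turn +1·90°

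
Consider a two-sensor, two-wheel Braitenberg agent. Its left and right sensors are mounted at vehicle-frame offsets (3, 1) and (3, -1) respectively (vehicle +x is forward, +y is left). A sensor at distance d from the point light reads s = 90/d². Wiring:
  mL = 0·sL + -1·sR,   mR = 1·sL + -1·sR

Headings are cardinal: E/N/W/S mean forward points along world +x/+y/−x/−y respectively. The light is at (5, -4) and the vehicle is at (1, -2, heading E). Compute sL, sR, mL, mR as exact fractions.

9 45 -45 -36

left sensor world pos  = (4, -1); dL² = 10
right sensor world pos = (4, -3); dR² = 2
sL = 90/10 = 9
sR = 90/2 = 45
mL = 0·sL + -1·sR = -45
mR = 1·sL + -1·sR = -36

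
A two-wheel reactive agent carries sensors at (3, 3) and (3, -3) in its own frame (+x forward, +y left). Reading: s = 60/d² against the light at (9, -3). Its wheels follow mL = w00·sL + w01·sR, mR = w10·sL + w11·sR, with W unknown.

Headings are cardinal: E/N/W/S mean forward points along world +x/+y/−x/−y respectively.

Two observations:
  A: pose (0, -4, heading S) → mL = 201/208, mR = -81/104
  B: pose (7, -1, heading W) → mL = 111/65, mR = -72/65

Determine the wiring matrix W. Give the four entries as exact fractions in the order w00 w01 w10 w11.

1 -1/2 -1 1

obs A: pose=(0,-4,S) → sL=15/13, sR=3/8, mL=201/208, mR=-81/104
obs B: pose=(7,-1,W) → sL=30/13, sR=6/5, mL=111/65, mR=-72/65
sensor matrix S = [[15/13, 3/8], [30/13, 6/5]]; det S = 27/52
solve [mL_A; mL_B] = S·[w00; w01] and [mR_A; mR_B] = S·[w10; w11]:
  w00 = 1, w01 = -1/2, w10 = -1, w11 = 1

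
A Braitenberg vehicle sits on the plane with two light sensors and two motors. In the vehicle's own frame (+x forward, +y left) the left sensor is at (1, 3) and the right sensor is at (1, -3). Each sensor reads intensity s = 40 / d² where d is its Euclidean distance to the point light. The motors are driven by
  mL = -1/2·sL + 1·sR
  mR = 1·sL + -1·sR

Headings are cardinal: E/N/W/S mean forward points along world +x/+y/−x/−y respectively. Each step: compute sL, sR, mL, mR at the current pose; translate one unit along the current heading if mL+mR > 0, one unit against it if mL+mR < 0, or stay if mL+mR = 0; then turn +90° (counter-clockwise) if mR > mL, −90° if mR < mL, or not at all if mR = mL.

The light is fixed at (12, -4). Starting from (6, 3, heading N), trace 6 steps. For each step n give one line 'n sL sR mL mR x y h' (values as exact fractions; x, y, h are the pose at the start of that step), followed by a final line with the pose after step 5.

0 8/29 40/73 868/2117 -576/2117 6 3 N
1 20/73 4/5 242/365 -192/365 6 4 E
2 40/53 40/113 -140/5989 2400/5989 7 4 S
3 10/29 5/4 125/116 -105/116 7 3 E
4 40/37 8/17 -44/629 384/629 8 3 S
5 4/9 20/9 2 -16/9 8 2 E
final 9 2 S

n=0: pose=(6,3,N); sL=8/29, sR=40/73; mL=868/2117, mR=-576/2117; mL+mR=4/29 → advance +1; mR−mL=-1444/2117 → turn -1·90°
n=1: pose=(6,4,E); sL=20/73, sR=4/5; mL=242/365, mR=-192/365; mL+mR=10/73 → advance +1; mR−mL=-434/365 → turn -1·90°
n=2: pose=(7,4,S); sL=40/53, sR=40/113; mL=-140/5989, mR=2400/5989; mL+mR=20/53 → advance +1; mR−mL=2540/5989 → turn +1·90°
n=3: pose=(7,3,E); sL=10/29, sR=5/4; mL=125/116, mR=-105/116; mL+mR=5/29 → advance +1; mR−mL=-115/58 → turn -1·90°
n=4: pose=(8,3,S); sL=40/37, sR=8/17; mL=-44/629, mR=384/629; mL+mR=20/37 → advance +1; mR−mL=428/629 → turn +1·90°
n=5: pose=(8,2,E); sL=4/9, sR=20/9; mL=2, mR=-16/9; mL+mR=2/9 → advance +1; mR−mL=-34/9 → turn -1·90°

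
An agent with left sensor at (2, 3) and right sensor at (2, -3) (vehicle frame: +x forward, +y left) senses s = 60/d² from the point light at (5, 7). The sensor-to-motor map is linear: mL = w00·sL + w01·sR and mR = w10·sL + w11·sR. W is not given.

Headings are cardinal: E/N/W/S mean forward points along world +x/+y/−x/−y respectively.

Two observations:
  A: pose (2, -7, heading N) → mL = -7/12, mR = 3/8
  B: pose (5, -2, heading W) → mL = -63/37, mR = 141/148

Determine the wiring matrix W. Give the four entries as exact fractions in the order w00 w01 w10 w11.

obs A: pose=(2,-7,N) → sL=1/3, sR=5/12, mL=-7/12, mR=3/8
obs B: pose=(5,-2,W) → sL=15/37, sR=3/2, mL=-63/37, mR=141/148
sensor matrix S = [[1/3, 5/12], [15/37, 3/2]]; det S = 49/148
solve [mL_A; mL_B] = S·[w00; w01] and [mR_A; mR_B] = S·[w10; w11]:
  w00 = -1/2, w01 = -1, w10 = 1/2, w11 = 1/2

-1/2 -1 1/2 1/2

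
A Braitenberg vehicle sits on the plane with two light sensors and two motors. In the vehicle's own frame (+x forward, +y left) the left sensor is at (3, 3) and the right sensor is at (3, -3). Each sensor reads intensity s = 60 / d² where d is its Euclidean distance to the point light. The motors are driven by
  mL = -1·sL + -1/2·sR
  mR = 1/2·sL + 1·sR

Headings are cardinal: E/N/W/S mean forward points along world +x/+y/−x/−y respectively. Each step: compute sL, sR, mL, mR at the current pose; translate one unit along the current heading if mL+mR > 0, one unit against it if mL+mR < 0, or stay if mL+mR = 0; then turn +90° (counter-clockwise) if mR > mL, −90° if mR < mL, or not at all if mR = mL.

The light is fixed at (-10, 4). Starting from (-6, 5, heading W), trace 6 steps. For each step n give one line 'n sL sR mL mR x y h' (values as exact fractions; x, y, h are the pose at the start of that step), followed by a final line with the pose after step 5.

n=0: pose=(-6,5,W); sL=12, sR=60/17; mL=-234/17, mR=162/17; mL+mR=-72/17 → advance -1; mR−mL=396/17 → turn +1·90°
n=1: pose=(-5,5,S); sL=15/17, sR=15/2; mL=-315/68, mR=135/17; mL+mR=225/68 → advance +1; mR−mL=855/68 → turn +1·90°
n=2: pose=(-5,4,E); sL=60/73, sR=60/73; mL=-90/73, mR=90/73; mL+mR=0 → advance +0; mR−mL=180/73 → turn +1·90°
n=3: pose=(-5,4,N); sL=60/13, sR=60/73; mL=-4770/949, mR=2970/949; mL+mR=-1800/949 → advance -1; mR−mL=7740/949 → turn +1·90°
n=4: pose=(-5,3,W); sL=3, sR=15/2; mL=-27/4, mR=9; mL+mR=9/4 → advance +1; mR−mL=63/4 → turn +1·90°
n=5: pose=(-6,3,S); sL=12/13, sR=60/17; mL=-594/221, mR=882/221; mL+mR=288/221 → advance +1; mR−mL=1476/221 → turn +1·90°

0 12 60/17 -234/17 162/17 -6 5 W
1 15/17 15/2 -315/68 135/17 -5 5 S
2 60/73 60/73 -90/73 90/73 -5 4 E
3 60/13 60/73 -4770/949 2970/949 -5 4 N
4 3 15/2 -27/4 9 -5 3 W
5 12/13 60/17 -594/221 882/221 -6 3 S
final -6 2 E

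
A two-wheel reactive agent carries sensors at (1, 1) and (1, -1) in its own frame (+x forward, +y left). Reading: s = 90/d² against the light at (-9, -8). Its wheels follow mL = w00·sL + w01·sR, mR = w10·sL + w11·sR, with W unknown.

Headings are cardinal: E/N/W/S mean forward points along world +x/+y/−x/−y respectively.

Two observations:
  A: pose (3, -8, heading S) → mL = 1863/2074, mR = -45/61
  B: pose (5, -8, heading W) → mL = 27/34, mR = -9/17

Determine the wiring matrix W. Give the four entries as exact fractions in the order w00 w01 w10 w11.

1 1/2 0 -1

obs A: pose=(3,-8,S) → sL=9/17, sR=45/61, mL=1863/2074, mR=-45/61
obs B: pose=(5,-8,W) → sL=9/17, sR=9/17, mL=27/34, mR=-9/17
sensor matrix S = [[9/17, 45/61], [9/17, 9/17]]; det S = -1944/17629
solve [mL_A; mL_B] = S·[w00; w01] and [mR_A; mR_B] = S·[w10; w11]:
  w00 = 1, w01 = 1/2, w10 = 0, w11 = -1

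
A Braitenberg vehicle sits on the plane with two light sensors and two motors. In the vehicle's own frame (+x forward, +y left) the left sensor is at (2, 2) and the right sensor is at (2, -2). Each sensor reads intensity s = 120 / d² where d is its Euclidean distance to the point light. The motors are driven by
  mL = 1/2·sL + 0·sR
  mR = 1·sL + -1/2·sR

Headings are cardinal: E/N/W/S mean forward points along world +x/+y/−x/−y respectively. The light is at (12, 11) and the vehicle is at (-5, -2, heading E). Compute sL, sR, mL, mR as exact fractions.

left sensor world pos  = (-3, 0); dL² = 346
right sensor world pos = (-3, -4); dR² = 450
sL = 120/346 = 60/173
sR = 120/450 = 4/15
mL = 1/2·sL + 0·sR = 30/173
mR = 1·sL + -1/2·sR = 554/2595

60/173 4/15 30/173 554/2595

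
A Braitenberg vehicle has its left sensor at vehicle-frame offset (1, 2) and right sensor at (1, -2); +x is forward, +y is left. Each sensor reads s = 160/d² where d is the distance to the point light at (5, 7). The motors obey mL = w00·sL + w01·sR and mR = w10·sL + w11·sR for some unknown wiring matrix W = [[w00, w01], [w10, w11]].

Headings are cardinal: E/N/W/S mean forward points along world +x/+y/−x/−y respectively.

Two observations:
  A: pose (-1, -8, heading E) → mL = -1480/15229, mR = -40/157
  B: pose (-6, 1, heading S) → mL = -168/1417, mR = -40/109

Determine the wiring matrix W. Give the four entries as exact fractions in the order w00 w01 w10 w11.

obs A: pose=(-1,-8,E) → sL=80/97, sR=80/157, mL=-1480/15229, mR=-40/157
obs B: pose=(-6,1,S) → sL=16/13, sR=80/109, mL=-168/1417, mR=-40/109
sensor matrix S = [[80/97, 80/157], [16/13, 80/109]]; det S = -471040/21579493
solve [mL_A; mL_B] = S·[w00; w01] and [mR_A; mR_B] = S·[w10; w11]:
  w00 = 1/2, w01 = -1, w10 = 0, w11 = -1/2

1/2 -1 0 -1/2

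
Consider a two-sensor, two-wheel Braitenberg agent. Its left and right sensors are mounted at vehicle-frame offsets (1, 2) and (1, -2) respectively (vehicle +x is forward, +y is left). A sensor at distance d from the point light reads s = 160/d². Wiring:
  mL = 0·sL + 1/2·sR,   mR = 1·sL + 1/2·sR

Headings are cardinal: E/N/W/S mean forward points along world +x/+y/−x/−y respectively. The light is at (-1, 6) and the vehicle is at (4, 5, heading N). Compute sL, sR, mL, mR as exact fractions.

left sensor world pos  = (2, 6); dL² = 9
right sensor world pos = (6, 6); dR² = 49
sL = 160/9 = 160/9
sR = 160/49 = 160/49
mL = 0·sL + 1/2·sR = 80/49
mR = 1·sL + 1/2·sR = 8560/441

160/9 160/49 80/49 8560/441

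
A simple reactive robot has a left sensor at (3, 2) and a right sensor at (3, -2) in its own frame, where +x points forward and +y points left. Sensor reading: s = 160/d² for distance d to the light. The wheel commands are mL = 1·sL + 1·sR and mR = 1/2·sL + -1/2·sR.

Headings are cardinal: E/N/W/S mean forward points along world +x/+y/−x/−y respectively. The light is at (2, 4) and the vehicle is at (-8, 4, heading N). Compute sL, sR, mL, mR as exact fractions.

160/153 160/73 36160/11169 -6400/11169

left sensor world pos  = (-10, 7); dL² = 153
right sensor world pos = (-6, 7); dR² = 73
sL = 160/153 = 160/153
sR = 160/73 = 160/73
mL = 1·sL + 1·sR = 36160/11169
mR = 1/2·sL + -1/2·sR = -6400/11169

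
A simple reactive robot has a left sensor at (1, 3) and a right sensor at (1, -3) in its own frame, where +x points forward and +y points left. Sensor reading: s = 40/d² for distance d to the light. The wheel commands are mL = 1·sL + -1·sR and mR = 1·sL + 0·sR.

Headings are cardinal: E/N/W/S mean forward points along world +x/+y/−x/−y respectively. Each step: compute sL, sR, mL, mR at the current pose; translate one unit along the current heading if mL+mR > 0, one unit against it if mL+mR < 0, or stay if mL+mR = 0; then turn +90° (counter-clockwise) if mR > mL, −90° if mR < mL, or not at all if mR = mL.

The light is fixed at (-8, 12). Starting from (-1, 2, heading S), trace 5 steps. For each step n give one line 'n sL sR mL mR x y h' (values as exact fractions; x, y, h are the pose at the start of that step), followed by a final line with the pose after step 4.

n=0: pose=(-1,2,S); sL=40/221, sR=40/137; mL=-3360/30277, mR=40/221; mL+mR=2120/30277 → advance +1; mR−mL=40/137 → turn +1·90°
n=1: pose=(-1,1,E); sL=5/16, sR=2/13; mL=33/208, mR=5/16; mL+mR=49/104 → advance +1; mR−mL=2/13 → turn +1·90°
n=2: pose=(0,1,N); sL=8/25, sR=40/221; mL=768/5525, mR=8/25; mL+mR=2536/5525 → advance +1; mR−mL=40/221 → turn +1·90°
n=3: pose=(0,2,W); sL=20/109, sR=20/49; mL=-1200/5341, mR=20/109; mL+mR=-220/5341 → advance -1; mR−mL=20/49 → turn +1·90°
n=4: pose=(1,2,S); sL=8/53, sR=40/157; mL=-864/8321, mR=8/53; mL+mR=392/8321 → advance +1; mR−mL=40/157 → turn +1·90°

0 40/221 40/137 -3360/30277 40/221 -1 2 S
1 5/16 2/13 33/208 5/16 -1 1 E
2 8/25 40/221 768/5525 8/25 0 1 N
3 20/109 20/49 -1200/5341 20/109 0 2 W
4 8/53 40/157 -864/8321 8/53 1 2 S
final 1 1 E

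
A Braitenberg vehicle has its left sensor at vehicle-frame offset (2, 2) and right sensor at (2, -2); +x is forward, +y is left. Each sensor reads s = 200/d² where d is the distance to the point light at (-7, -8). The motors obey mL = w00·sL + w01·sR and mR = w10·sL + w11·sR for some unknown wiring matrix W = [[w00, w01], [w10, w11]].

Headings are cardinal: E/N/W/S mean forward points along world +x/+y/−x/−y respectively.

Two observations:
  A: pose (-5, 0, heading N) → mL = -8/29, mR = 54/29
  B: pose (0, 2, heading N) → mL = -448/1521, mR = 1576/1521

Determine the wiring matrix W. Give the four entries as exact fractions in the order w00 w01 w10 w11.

obs A: pose=(-5,0,N) → sL=2, sR=50/29, mL=-8/29, mR=54/29
obs B: pose=(0,2,N) → sL=200/169, sR=8/9, mL=-448/1521, mR=1576/1521
sensor matrix S = [[2, 50/29], [200/169, 8/9]]; det S = -11584/44109
solve [mL_A; mL_B] = S·[w00; w01] and [mR_A; mR_B] = S·[w10; w11]:
  w00 = -1, w01 = 1, w10 = 1/2, w11 = 1/2

-1 1 1/2 1/2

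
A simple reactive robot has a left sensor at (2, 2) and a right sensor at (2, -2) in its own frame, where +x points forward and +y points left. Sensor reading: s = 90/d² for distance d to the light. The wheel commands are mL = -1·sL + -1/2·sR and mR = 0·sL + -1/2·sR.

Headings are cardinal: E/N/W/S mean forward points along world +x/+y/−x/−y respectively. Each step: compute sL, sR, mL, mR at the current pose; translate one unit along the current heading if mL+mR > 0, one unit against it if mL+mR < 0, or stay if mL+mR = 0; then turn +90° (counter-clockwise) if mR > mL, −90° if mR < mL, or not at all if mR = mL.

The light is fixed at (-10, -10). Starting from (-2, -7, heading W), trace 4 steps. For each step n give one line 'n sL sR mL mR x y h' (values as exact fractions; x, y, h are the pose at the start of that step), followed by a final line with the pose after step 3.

0 90/37 90/61 -7155/2257 -45/61 -2 -7 W
1 45/61 9/5 -999/610 -9/10 -1 -7 S
2 90/157 18/25 -3663/3925 -9/25 -1 -6 E
3 5/4 45/68 -215/136 -45/136 -2 -6 N
final -2 -7 W

n=0: pose=(-2,-7,W); sL=90/37, sR=90/61; mL=-7155/2257, mR=-45/61; mL+mR=-8820/2257 → advance -1; mR−mL=90/37 → turn +1·90°
n=1: pose=(-1,-7,S); sL=45/61, sR=9/5; mL=-999/610, mR=-9/10; mL+mR=-774/305 → advance -1; mR−mL=45/61 → turn +1·90°
n=2: pose=(-1,-6,E); sL=90/157, sR=18/25; mL=-3663/3925, mR=-9/25; mL+mR=-5076/3925 → advance -1; mR−mL=90/157 → turn +1·90°
n=3: pose=(-2,-6,N); sL=5/4, sR=45/68; mL=-215/136, mR=-45/136; mL+mR=-65/34 → advance -1; mR−mL=5/4 → turn +1·90°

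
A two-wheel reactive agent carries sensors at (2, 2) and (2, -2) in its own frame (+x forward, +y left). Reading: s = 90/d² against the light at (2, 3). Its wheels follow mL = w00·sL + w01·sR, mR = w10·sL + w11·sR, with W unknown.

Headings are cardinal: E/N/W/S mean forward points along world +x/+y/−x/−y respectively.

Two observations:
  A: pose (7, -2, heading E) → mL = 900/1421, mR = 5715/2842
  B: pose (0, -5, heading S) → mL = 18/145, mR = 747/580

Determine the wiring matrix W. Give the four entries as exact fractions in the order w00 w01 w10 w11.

obs A: pose=(7,-2,E) → sL=45/29, sR=45/49, mL=900/1421, mR=5715/2842
obs B: pose=(0,-5,S) → sL=9/10, sR=45/58, mL=18/145, mR=747/580
sensor matrix S = [[45/29, 45/49], [9/10, 45/58]]; det S = 15552/41209
solve [mL_A; mL_B] = S·[w00; w01] and [mR_A; mR_B] = S·[w10; w11]:
  w00 = 1, w01 = -1, w10 = 1, w11 = 1/2

1 -1 1 1/2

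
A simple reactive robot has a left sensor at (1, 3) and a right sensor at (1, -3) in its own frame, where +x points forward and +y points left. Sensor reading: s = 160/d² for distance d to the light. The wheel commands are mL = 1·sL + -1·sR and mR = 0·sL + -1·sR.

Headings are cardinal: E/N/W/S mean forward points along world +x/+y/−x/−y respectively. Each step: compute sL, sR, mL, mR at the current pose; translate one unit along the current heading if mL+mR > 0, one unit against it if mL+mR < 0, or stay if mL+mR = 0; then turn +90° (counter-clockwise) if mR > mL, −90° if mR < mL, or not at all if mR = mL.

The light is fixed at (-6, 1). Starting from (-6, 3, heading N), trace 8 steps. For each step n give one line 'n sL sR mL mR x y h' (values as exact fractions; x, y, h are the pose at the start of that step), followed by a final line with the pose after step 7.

n=0: pose=(-6,3,N); sL=80/9, sR=80/9; mL=0, mR=-80/9; mL+mR=-80/9 → advance -1; mR−mL=-80/9 → turn -1·90°
n=1: pose=(-6,2,E); sL=160/17, sR=32; mL=-384/17, mR=-32; mL+mR=-928/17 → advance -1; mR−mL=-160/17 → turn -1·90°
n=2: pose=(-7,2,S); sL=40, sR=10; mL=30, mR=-10; mL+mR=20 → advance +1; mR−mL=-40 → turn -1·90°
n=3: pose=(-7,1,W); sL=160/13, sR=160/13; mL=0, mR=-160/13; mL+mR=-160/13 → advance -1; mR−mL=-160/13 → turn -1·90°
n=4: pose=(-6,1,N); sL=16, sR=16; mL=0, mR=-16; mL+mR=-16 → advance -1; mR−mL=-16 → turn -1·90°
n=5: pose=(-6,0,E); sL=32, sR=160/17; mL=384/17, mR=-160/17; mL+mR=224/17 → advance +1; mR−mL=-32 → turn -1·90°
n=6: pose=(-5,0,S); sL=8, sR=20; mL=-12, mR=-20; mL+mR=-32 → advance -1; mR−mL=-8 → turn -1·90°
n=7: pose=(-5,1,W); sL=160/9, sR=160/9; mL=0, mR=-160/9; mL+mR=-160/9 → advance -1; mR−mL=-160/9 → turn -1·90°

0 80/9 80/9 0 -80/9 -6 3 N
1 160/17 32 -384/17 -32 -6 2 E
2 40 10 30 -10 -7 2 S
3 160/13 160/13 0 -160/13 -7 1 W
4 16 16 0 -16 -6 1 N
5 32 160/17 384/17 -160/17 -6 0 E
6 8 20 -12 -20 -5 0 S
7 160/9 160/9 0 -160/9 -5 1 W
final -4 1 N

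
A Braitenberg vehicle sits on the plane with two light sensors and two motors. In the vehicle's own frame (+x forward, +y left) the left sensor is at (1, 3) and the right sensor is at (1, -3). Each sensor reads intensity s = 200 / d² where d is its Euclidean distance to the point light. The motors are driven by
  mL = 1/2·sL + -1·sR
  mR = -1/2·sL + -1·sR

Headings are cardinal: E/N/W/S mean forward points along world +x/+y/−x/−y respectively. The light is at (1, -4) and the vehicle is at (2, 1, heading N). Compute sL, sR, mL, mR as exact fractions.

5 50/13 -35/26 -165/26

left sensor world pos  = (-1, 2); dL² = 40
right sensor world pos = (5, 2); dR² = 52
sL = 200/40 = 5
sR = 200/52 = 50/13
mL = 1/2·sL + -1·sR = -35/26
mR = -1/2·sL + -1·sR = -165/26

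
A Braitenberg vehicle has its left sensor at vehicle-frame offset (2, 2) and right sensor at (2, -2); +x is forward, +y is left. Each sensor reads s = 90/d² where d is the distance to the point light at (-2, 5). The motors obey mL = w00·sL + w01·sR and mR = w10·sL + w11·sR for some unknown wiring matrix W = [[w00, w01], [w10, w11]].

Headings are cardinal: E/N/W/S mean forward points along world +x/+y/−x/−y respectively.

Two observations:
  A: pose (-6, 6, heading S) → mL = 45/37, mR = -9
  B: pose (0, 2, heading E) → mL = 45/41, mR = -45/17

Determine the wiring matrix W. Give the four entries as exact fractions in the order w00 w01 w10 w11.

0 1/2 -1/2 0

obs A: pose=(-6,6,S) → sL=18, sR=90/37, mL=45/37, mR=-9
obs B: pose=(0,2,E) → sL=90/17, sR=90/41, mL=45/41, mR=-45/17
sensor matrix S = [[18, 90/37], [90/17, 90/41]]; det S = 686880/25789
solve [mL_A; mL_B] = S·[w00; w01] and [mR_A; mR_B] = S·[w10; w11]:
  w00 = 0, w01 = 1/2, w10 = -1/2, w11 = 0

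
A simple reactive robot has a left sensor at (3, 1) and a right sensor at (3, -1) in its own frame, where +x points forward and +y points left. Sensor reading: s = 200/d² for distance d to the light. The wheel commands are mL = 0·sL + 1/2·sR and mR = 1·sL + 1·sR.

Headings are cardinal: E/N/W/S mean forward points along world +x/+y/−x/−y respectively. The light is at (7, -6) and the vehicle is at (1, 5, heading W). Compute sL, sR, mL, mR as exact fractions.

200/181 8/9 4/9 3248/1629

left sensor world pos  = (-2, 4); dL² = 181
right sensor world pos = (-2, 6); dR² = 225
sL = 200/181 = 200/181
sR = 200/225 = 8/9
mL = 0·sL + 1/2·sR = 4/9
mR = 1·sL + 1·sR = 3248/1629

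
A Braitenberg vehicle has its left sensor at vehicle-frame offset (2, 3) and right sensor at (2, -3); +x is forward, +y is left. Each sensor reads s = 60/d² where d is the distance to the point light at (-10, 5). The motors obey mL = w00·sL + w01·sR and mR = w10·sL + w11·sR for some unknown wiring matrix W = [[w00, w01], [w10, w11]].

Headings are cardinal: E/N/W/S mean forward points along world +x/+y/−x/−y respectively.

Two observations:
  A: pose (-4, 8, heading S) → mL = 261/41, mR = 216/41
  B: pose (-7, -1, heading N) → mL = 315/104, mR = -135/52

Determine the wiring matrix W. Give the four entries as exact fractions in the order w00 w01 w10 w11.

1/2 1 -1 1

obs A: pose=(-4,8,S) → sL=30/41, sR=6, mL=261/41, mR=216/41
obs B: pose=(-7,-1,N) → sL=15/4, sR=15/13, mL=315/104, mR=-135/52
sensor matrix S = [[30/41, 6], [15/4, 15/13]]; det S = -23085/1066
solve [mL_A; mL_B] = S·[w00; w01] and [mR_A; mR_B] = S·[w10; w11]:
  w00 = 1/2, w01 = 1, w10 = -1, w11 = 1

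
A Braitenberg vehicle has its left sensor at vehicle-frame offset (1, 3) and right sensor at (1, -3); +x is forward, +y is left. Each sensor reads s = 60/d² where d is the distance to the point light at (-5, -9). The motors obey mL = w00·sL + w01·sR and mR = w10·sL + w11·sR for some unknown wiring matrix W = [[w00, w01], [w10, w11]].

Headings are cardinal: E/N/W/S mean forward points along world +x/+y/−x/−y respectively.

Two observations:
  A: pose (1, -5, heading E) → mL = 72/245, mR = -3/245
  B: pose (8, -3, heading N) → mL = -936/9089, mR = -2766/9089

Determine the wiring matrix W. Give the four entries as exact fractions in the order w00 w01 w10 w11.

-1/2 1/2 -1 1/2

obs A: pose=(1,-5,E) → sL=30/49, sR=6/5, mL=72/245, mR=-3/245
obs B: pose=(8,-3,N) → sL=60/149, sR=12/61, mL=-936/9089, mR=-2766/9089
sensor matrix S = [[30/49, 6/5], [60/149, 12/61]]; det S = -161568/445361
solve [mL_A; mL_B] = S·[w00; w01] and [mR_A; mR_B] = S·[w10; w11]:
  w00 = -1/2, w01 = 1/2, w10 = -1, w11 = 1/2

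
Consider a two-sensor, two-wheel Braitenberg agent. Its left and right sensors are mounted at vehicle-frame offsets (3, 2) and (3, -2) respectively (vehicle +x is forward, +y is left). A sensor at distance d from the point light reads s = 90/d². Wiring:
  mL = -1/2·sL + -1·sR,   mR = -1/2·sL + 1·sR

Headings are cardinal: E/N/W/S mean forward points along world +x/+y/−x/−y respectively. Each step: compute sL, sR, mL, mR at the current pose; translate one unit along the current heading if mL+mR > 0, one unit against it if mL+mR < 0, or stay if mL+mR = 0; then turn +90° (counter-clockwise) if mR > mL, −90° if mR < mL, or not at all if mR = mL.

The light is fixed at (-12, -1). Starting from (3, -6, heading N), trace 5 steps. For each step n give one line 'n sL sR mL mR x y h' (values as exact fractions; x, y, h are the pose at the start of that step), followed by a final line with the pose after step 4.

n=0: pose=(3,-6,N); sL=90/173, sR=90/293; mL=-28755/50689, mR=2385/50689; mL+mR=-90/173 → advance -1; mR−mL=180/293 → turn +1·90°
n=1: pose=(3,-7,W); sL=45/104, sR=9/16; mL=-81/104, mR=9/26; mL+mR=-45/104 → advance -1; mR−mL=9/8 → turn +1·90°
n=2: pose=(4,-7,S); sL=2/9, sR=90/277; mL=-1087/2493, mR=533/2493; mL+mR=-2/9 → advance -1; mR−mL=180/277 → turn +1·90°
n=3: pose=(4,-6,E); sL=9/37, sR=9/41; mL=-1035/3034, mR=297/3034; mL+mR=-9/37 → advance -1; mR−mL=18/41 → turn +1·90°
n=4: pose=(3,-6,N); sL=90/173, sR=90/293; mL=-28755/50689, mR=2385/50689; mL+mR=-90/173 → advance -1; mR−mL=180/293 → turn +1·90°

0 90/173 90/293 -28755/50689 2385/50689 3 -6 N
1 45/104 9/16 -81/104 9/26 3 -7 W
2 2/9 90/277 -1087/2493 533/2493 4 -7 S
3 9/37 9/41 -1035/3034 297/3034 4 -6 E
4 90/173 90/293 -28755/50689 2385/50689 3 -6 N
final 3 -7 W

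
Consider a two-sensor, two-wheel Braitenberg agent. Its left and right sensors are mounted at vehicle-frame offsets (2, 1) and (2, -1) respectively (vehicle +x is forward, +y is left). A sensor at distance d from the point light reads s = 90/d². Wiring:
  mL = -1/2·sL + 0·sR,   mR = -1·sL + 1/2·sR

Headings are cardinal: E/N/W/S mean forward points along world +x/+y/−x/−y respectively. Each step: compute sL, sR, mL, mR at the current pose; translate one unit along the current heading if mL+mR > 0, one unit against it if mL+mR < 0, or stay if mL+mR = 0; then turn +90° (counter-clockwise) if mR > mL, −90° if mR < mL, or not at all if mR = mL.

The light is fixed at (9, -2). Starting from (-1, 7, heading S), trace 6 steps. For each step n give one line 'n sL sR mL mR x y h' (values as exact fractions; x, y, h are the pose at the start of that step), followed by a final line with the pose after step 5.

0 9/13 9/17 -9/26 -189/442 -1 7 S
1 2/5 18/53 -1/5 -61/265 -1 8 W
2 45/122 45/104 -45/244 -1935/12688 0 8 N
3 18/37 90/221 -9/37 -2313/8177 0 7 W
4 45/101 9/17 -45/202 -621/3434 1 7 N
5 90/149 90/181 -45/149 -9585/26969 1 6 W
final 2 6 N

n=0: pose=(-1,7,S); sL=9/13, sR=9/17; mL=-9/26, mR=-189/442; mL+mR=-171/221 → advance -1; mR−mL=-18/221 → turn -1·90°
n=1: pose=(-1,8,W); sL=2/5, sR=18/53; mL=-1/5, mR=-61/265; mL+mR=-114/265 → advance -1; mR−mL=-8/265 → turn -1·90°
n=2: pose=(0,8,N); sL=45/122, sR=45/104; mL=-45/244, mR=-1935/12688; mL+mR=-4275/12688 → advance -1; mR−mL=405/12688 → turn +1·90°
n=3: pose=(0,7,W); sL=18/37, sR=90/221; mL=-9/37, mR=-2313/8177; mL+mR=-4302/8177 → advance -1; mR−mL=-324/8177 → turn -1·90°
n=4: pose=(1,7,N); sL=45/101, sR=9/17; mL=-45/202, mR=-621/3434; mL+mR=-693/1717 → advance -1; mR−mL=72/1717 → turn +1·90°
n=5: pose=(1,6,W); sL=90/149, sR=90/181; mL=-45/149, mR=-9585/26969; mL+mR=-17730/26969 → advance -1; mR−mL=-1440/26969 → turn -1·90°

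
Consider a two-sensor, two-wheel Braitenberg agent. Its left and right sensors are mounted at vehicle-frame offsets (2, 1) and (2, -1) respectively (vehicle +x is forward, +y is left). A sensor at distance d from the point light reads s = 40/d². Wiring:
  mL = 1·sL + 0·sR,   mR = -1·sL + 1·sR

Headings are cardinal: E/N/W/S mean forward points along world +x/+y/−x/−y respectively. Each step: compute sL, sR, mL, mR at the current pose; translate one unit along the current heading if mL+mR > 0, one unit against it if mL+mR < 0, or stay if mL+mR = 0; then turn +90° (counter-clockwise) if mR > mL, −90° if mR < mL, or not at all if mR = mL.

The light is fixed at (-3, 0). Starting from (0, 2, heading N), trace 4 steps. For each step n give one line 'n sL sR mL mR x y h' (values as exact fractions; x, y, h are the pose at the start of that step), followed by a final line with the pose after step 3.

n=0: pose=(0,2,N); sL=2, sR=5/4; mL=2, mR=-3/4; mL+mR=5/4 → advance +1; mR−mL=-11/4 → turn -1·90°
n=1: pose=(0,3,E); sL=40/41, sR=40/29; mL=40/41, mR=480/1189; mL+mR=40/29 → advance +1; mR−mL=-680/1189 → turn -1·90°
n=2: pose=(1,3,S); sL=20/13, sR=4; mL=20/13, mR=32/13; mL+mR=4 → advance +1; mR−mL=12/13 → turn +1·90°
n=3: pose=(1,2,E); sL=8/9, sR=40/37; mL=8/9, mR=64/333; mL+mR=40/37 → advance +1; mR−mL=-232/333 → turn -1·90°

0 2 5/4 2 -3/4 0 2 N
1 40/41 40/29 40/41 480/1189 0 3 E
2 20/13 4 20/13 32/13 1 3 S
3 8/9 40/37 8/9 64/333 1 2 E
final 2 2 S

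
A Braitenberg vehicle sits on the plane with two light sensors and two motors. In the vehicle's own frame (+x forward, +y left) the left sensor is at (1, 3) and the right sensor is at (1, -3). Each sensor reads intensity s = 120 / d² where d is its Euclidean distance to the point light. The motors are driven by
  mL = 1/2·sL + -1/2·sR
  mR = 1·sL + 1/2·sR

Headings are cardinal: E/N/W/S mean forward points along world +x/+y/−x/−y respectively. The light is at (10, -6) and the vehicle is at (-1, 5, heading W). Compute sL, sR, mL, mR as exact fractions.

left sensor world pos  = (-2, 2); dL² = 208
right sensor world pos = (-2, 8); dR² = 340
sL = 120/208 = 15/26
sR = 120/340 = 6/17
mL = 1/2·sL + -1/2·sR = 99/884
mR = 1·sL + 1/2·sR = 333/442

15/26 6/17 99/884 333/442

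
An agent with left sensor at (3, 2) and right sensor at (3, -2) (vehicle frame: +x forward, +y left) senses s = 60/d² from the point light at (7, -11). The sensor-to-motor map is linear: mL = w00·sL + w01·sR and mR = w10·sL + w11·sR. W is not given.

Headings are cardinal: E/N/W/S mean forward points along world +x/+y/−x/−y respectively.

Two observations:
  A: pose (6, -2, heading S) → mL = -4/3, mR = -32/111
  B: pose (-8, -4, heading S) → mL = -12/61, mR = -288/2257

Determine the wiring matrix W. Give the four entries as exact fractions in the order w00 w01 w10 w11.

obs A: pose=(6,-2,S) → sL=60/37, sR=4/3, mL=-4/3, mR=-32/111
obs B: pose=(-8,-4,S) → sL=12/37, sR=12/61, mL=-12/61, mR=-288/2257
sensor matrix S = [[60/37, 4/3], [12/37, 12/61]]; det S = -256/2257
solve [mL_A; mL_B] = S·[w00; w01] and [mR_A; mR_B] = S·[w10; w11]:
  w00 = 0, w01 = -1, w10 = -1, w11 = 1

0 -1 -1 1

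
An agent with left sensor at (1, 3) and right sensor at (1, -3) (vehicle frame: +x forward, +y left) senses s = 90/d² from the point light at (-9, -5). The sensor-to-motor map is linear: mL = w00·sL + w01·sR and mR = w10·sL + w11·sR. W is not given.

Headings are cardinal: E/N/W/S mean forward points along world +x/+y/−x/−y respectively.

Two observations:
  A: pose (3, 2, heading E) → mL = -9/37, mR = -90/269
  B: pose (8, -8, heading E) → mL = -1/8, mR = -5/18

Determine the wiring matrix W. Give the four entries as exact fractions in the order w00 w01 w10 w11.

obs A: pose=(3,2,E) → sL=90/269, sR=18/37, mL=-9/37, mR=-90/269
obs B: pose=(8,-8,E) → sL=5/18, sR=1/4, mL=-1/8, mR=-5/18
sensor matrix S = [[90/269, 18/37], [5/18, 1/4]]; det S = -1025/19906
solve [mL_A; mL_B] = S·[w00; w01] and [mR_A; mR_B] = S·[w10; w11]:
  w00 = 0, w01 = -1/2, w10 = -1, w11 = 0

0 -1/2 -1 0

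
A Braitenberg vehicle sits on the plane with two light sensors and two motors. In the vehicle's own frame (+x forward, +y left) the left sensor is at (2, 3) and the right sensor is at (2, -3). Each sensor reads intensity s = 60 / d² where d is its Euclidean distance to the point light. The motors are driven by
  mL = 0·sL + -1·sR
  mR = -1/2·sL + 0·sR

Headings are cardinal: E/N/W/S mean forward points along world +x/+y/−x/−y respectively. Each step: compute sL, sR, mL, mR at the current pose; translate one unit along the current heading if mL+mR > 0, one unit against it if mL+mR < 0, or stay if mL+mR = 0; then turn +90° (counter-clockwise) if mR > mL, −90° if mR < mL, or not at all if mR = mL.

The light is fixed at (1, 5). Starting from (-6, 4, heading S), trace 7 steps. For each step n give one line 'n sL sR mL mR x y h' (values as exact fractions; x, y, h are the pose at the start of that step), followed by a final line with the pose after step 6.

0 12/5 60/109 -60/109 -6/5 -6 4 S
1 2/3 2/3 -2/3 -1/3 -6 5 W
2 60/13 12/17 -12/17 -30/13 -5 5 S
3 15/17 3/4 -3/4 -15/34 -5 6 W
4 12 12/13 -12/13 -6 -4 6 S
5 6/5 30/37 -30/37 -3/5 -4 7 W
6 60 60/49 -60/49 -30 -3 7 S
final -3 8 W

n=0: pose=(-6,4,S); sL=12/5, sR=60/109; mL=-60/109, mR=-6/5; mL+mR=-954/545 → advance -1; mR−mL=-354/545 → turn -1·90°
n=1: pose=(-6,5,W); sL=2/3, sR=2/3; mL=-2/3, mR=-1/3; mL+mR=-1 → advance -1; mR−mL=1/3 → turn +1·90°
n=2: pose=(-5,5,S); sL=60/13, sR=12/17; mL=-12/17, mR=-30/13; mL+mR=-666/221 → advance -1; mR−mL=-354/221 → turn -1·90°
n=3: pose=(-5,6,W); sL=15/17, sR=3/4; mL=-3/4, mR=-15/34; mL+mR=-81/68 → advance -1; mR−mL=21/68 → turn +1·90°
n=4: pose=(-4,6,S); sL=12, sR=12/13; mL=-12/13, mR=-6; mL+mR=-90/13 → advance -1; mR−mL=-66/13 → turn -1·90°
n=5: pose=(-4,7,W); sL=6/5, sR=30/37; mL=-30/37, mR=-3/5; mL+mR=-261/185 → advance -1; mR−mL=39/185 → turn +1·90°
n=6: pose=(-3,7,S); sL=60, sR=60/49; mL=-60/49, mR=-30; mL+mR=-1530/49 → advance -1; mR−mL=-1410/49 → turn -1·90°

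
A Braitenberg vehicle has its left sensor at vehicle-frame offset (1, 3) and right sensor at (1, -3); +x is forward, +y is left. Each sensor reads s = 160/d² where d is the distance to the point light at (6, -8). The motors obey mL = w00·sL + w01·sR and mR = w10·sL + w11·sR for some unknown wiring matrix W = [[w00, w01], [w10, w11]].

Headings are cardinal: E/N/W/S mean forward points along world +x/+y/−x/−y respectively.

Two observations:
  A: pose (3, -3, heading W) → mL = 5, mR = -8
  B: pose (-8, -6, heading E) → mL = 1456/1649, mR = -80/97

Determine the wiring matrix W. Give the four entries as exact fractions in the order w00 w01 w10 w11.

1/2 1/2 -1 0

obs A: pose=(3,-3,W) → sL=8, sR=2, mL=5, mR=-8
obs B: pose=(-8,-6,E) → sL=80/97, sR=16/17, mL=1456/1649, mR=-80/97
sensor matrix S = [[8, 2], [80/97, 16/17]]; det S = 9696/1649
solve [mL_A; mL_B] = S·[w00; w01] and [mR_A; mR_B] = S·[w10; w11]:
  w00 = 1/2, w01 = 1/2, w10 = -1, w11 = 0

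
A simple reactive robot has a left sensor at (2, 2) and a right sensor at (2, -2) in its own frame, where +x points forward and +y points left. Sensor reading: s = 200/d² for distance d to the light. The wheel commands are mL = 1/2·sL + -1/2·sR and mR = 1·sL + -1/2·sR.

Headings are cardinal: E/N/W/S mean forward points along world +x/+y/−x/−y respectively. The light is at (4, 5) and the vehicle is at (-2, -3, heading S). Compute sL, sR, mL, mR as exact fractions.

left sensor world pos  = (0, -5); dL² = 116
right sensor world pos = (-4, -5); dR² = 164
sL = 200/116 = 50/29
sR = 200/164 = 50/41
mL = 1/2·sL + -1/2·sR = 300/1189
mR = 1·sL + -1/2·sR = 1325/1189

50/29 50/41 300/1189 1325/1189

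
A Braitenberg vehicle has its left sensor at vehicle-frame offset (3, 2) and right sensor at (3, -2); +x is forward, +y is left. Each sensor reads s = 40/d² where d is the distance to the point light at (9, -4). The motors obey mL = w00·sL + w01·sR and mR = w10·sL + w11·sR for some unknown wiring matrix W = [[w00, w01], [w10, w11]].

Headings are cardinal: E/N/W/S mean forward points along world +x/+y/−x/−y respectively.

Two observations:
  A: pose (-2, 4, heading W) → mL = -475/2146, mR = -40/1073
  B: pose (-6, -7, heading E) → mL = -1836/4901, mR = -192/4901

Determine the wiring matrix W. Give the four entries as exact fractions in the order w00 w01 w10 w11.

obs A: pose=(-2,4,W) → sL=5/29, sR=5/37, mL=-475/2146, mR=-40/1073
obs B: pose=(-6,-7,E) → sL=8/29, sR=40/169, mL=-1836/4901, mR=-192/4901
sensor matrix S = [[5/29, 5/37], [8/29, 40/169]]; det S = 640/181337
solve [mL_A; mL_B] = S·[w00; w01] and [mR_A; mR_B] = S·[w10; w11]:
  w00 = -1/2, w01 = -1, w10 = -1, w11 = 1

-1/2 -1 -1 1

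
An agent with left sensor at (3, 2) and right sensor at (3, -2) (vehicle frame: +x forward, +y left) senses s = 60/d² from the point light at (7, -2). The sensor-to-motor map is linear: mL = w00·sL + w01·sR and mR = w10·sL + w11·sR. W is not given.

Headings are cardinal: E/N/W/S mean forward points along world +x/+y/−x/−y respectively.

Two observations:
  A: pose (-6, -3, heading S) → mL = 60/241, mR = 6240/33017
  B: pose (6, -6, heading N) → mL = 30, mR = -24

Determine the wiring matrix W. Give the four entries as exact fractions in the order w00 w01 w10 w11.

0 1 1 -1

obs A: pose=(-6,-3,S) → sL=60/137, sR=60/241, mL=60/241, mR=6240/33017
obs B: pose=(6,-6,N) → sL=6, sR=30, mL=30, mR=-24
sensor matrix S = [[60/137, 60/241], [6, 30]]; det S = 384480/33017
solve [mL_A; mL_B] = S·[w00; w01] and [mR_A; mR_B] = S·[w10; w11]:
  w00 = 0, w01 = 1, w10 = 1, w11 = -1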